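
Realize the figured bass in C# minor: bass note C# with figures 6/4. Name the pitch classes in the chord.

C#, F#, A

A fourth above C# in this key is F#.
A sixth above C# in this key is A.
Together with the bass C#, this spells F# minor in second inversion.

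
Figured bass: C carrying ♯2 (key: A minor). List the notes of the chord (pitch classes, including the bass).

The written figures ♯2 are shorthand for 6/4/2: the 6/4 are implied.
A second above C in this key is D, raised to D# by the sharp.
A fourth above C in this key is F.
A sixth above C in this key is A.

C, D#, F, A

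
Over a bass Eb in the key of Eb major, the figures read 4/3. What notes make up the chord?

Eb, G, Ab, C

The written figures 4/3 are shorthand for 6/4/3: the 6 is implied.
A third above Eb in this key is G.
A fourth above Eb in this key is Ab.
A sixth above Eb in this key is C.
Together with the bass Eb, this spells Ab major seventh in second inversion.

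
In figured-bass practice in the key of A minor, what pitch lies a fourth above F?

B

Counting 3 letter steps above F lands on B; in A minor, that letter is B.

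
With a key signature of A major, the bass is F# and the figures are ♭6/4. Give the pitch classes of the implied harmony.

F#, B, Db

A fourth above F# in this key is B.
A sixth above F# in this key is D, lowered to Db by the flat.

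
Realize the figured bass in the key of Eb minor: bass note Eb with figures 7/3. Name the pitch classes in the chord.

Eb, Gb, Bb, Db

The written figures 7/3 are shorthand for 7/5/3: the 5 is implied.
A third above Eb in this key is Gb.
A fifth above Eb in this key is Bb.
A seventh above Eb in this key is Db.
Together with the bass Eb, this spells Eb minor seventh in root position.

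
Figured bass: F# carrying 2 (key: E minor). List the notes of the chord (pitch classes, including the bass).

F#, G, B, D

The written figures 2 are shorthand for 6/4/2: the 6/4 are implied.
A second above F# in this key is G.
A fourth above F# in this key is B.
A sixth above F# in this key is D.
Together with the bass F#, this spells G major seventh in third inversion.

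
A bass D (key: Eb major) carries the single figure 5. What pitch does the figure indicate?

Ab

Counting 4 letter steps above D lands on A; in Eb major, that letter is Ab.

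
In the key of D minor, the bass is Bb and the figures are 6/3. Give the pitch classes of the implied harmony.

Bb, D, G

A third above Bb in this key is D.
A sixth above Bb in this key is G.
Together with the bass Bb, this spells G minor in first inversion.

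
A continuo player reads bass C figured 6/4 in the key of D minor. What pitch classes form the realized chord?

A fourth above C in this key is F.
A sixth above C in this key is A.
Together with the bass C, this spells F major in second inversion.

C, F, A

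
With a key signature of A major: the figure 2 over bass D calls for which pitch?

Counting 1 letter step above D lands on E; in A major, that letter is E.

E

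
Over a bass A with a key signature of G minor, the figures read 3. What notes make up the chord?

A, C, Eb

The written figures 3 are shorthand for 5/3: the 5 is implied.
A third above A in this key is C.
A fifth above A in this key is Eb.
Together with the bass A, this spells A diminished in root position.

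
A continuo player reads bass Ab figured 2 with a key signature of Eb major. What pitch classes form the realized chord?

Ab, Bb, D, F

The written figures 2 are shorthand for 6/4/2: the 6/4 are implied.
A second above Ab in this key is Bb.
A fourth above Ab in this key is D.
A sixth above Ab in this key is F.
Together with the bass Ab, this spells Bb dominant seventh in third inversion.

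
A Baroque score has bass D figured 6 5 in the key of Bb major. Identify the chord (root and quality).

The figures 6 5 indicate a seventh chord in first inversion.
In first inversion the root lies a sixth above the bass: a sixth above D in Bb major is Bb.
The chord tones are D, F, A, Bb, giving Bb major seventh.

Bb major seventh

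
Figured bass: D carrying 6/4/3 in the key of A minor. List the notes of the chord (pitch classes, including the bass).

D, F, G, B

A third above D in this key is F.
A fourth above D in this key is G.
A sixth above D in this key is B.
Together with the bass D, this spells G dominant seventh in second inversion.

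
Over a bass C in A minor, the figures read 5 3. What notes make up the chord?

C, E, G

A third above C in this key is E.
A fifth above C in this key is G.
Together with the bass C, this spells C major in root position.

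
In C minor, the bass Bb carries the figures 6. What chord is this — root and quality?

The figures 6 indicate a triad in first inversion.
In first inversion the root lies a sixth above the bass: a sixth above Bb in C minor is G.
The chord tones are Bb, D, G, giving G minor.

G minor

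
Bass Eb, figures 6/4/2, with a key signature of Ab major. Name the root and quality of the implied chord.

F minor seventh

The figures 6/4/2 indicate a seventh chord in third inversion.
In third inversion the root lies a second above the bass: a second above Eb in Ab major is F.
The chord tones are Eb, F, Ab, C, giving F minor seventh.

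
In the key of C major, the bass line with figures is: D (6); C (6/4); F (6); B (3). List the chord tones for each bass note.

D (6/3): D, F, B.
C (6/4): C, F, A.
F (6/3): F, A, D.
B (5/3): B, D, F.

D, F, B | C, F, A | F, A, D | B, D, F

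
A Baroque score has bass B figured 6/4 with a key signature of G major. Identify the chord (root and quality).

E minor

The figures 6/4 indicate a triad in second inversion.
In second inversion the root lies a fourth above the bass: a fourth above B in G major is E.
The chord tones are B, E, G, giving E minor.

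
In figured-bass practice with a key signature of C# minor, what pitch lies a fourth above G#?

Counting 3 letter steps above G# lands on C; in C# minor, that letter is C#.

C#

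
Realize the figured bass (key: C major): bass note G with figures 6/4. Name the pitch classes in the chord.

A fourth above G in this key is C.
A sixth above G in this key is E.
Together with the bass G, this spells C major in second inversion.

G, C, E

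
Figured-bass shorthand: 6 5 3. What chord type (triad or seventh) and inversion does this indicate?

seventh chord, first inversion

Intervals of 6/5/3 above the bass form a seventh chord; the bass is the third, so this is first inversion.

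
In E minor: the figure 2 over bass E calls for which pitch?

Counting 1 letter step above E lands on F; in E minor, that letter is F#.

F#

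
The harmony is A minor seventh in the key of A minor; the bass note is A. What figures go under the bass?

7

A is the root of A minor seventh, so the chord is in root position.
A seventh chord in root position is figured 7/5/3, conventionally abbreviated 7.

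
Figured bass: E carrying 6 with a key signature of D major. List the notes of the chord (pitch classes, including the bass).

The written figures 6 are shorthand for 6/3: the 3 is implied.
A third above E in this key is G.
A sixth above E in this key is C#.
Together with the bass E, this spells C# diminished in first inversion.

E, G, C#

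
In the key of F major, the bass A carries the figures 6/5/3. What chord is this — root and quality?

The figures 6/5/3 indicate a seventh chord in first inversion.
In first inversion the root lies a sixth above the bass: a sixth above A in F major is F.
The chord tones are A, C, E, F, giving F major seventh.

F major seventh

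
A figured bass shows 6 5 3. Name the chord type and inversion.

Intervals of 6/5/3 above the bass form a seventh chord; the bass is the third, so this is first inversion.

seventh chord, first inversion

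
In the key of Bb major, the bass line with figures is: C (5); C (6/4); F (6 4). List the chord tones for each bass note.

C (5/3): C, Eb, G.
C (6/4): C, F, A.
F (6/4): F, Bb, D.

C, Eb, G | C, F, A | F, Bb, D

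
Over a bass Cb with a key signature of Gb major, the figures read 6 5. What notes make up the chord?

Cb, Eb, Gb, Ab

The written figures 6 5 are shorthand for 6/5/3: the 3 is implied.
A third above Cb in this key is Eb.
A fifth above Cb in this key is Gb.
A sixth above Cb in this key is Ab.
Together with the bass Cb, this spells Ab minor seventh in first inversion.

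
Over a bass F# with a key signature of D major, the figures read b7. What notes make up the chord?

The written figures b7 are shorthand for 7/5/3: the 5/3 are implied.
A third above F# in this key is A.
A fifth above F# in this key is C#.
A seventh above F# in this key is E, lowered to Eb by the flat.

F#, A, C#, Eb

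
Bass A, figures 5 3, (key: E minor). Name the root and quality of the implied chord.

A minor

The figures 5 3 indicate a triad in root position.
In root position the bass is the root, so the root is A.
The chord tones are A, C, E, giving A minor.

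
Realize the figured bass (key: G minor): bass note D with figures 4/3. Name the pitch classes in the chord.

The written figures 4/3 are shorthand for 6/4/3: the 6 is implied.
A third above D in this key is F.
A fourth above D in this key is G.
A sixth above D in this key is Bb.
Together with the bass D, this spells G minor seventh in second inversion.

D, F, G, Bb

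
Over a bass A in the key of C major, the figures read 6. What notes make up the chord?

A, C, F

The written figures 6 are shorthand for 6/3: the 3 is implied.
A third above A in this key is C.
A sixth above A in this key is F.
Together with the bass A, this spells F major in first inversion.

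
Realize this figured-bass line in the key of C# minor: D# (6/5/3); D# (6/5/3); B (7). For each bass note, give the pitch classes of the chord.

D#, F#, A, B | D#, F#, A, B | B, D#, F#, A

D# (6/5/3): D#, F#, A, B.
D# (6/5/3): D#, F#, A, B.
B (7/5/3): B, D#, F#, A.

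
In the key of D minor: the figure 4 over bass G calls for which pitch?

Counting 3 letter steps above G lands on C; in D minor, that letter is C.

C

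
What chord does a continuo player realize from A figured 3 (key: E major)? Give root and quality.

A major

The figures 3 indicate a triad in root position.
In root position the bass is the root, so the root is A.
The chord tones are A, C#, E, giving A major.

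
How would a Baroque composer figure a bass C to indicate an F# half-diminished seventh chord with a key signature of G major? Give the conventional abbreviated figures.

4/3

C is the fifth of F# half-diminished seventh, so the chord is in second inversion.
A seventh chord in second inversion is figured 6/4/3, conventionally abbreviated 4/3.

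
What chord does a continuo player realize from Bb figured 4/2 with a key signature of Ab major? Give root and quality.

The figures 4/2 indicate a seventh chord in third inversion.
In third inversion the root lies a second above the bass: a second above Bb in Ab major is C.
The chord tones are Bb, C, Eb, G, giving C minor seventh.

C minor seventh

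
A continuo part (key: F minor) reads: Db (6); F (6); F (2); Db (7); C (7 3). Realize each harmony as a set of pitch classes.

Db (6/3): Db, F, Bb.
F (6/3): F, Ab, Db.
F (6/4/2): F, G, Bb, Db.
Db (7/5/3): Db, F, Ab, C.
C (7/5/3): C, Eb, G, Bb.

Db, F, Bb | F, Ab, Db | F, G, Bb, Db | Db, F, Ab, C | C, Eb, G, Bb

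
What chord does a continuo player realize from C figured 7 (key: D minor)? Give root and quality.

C dominant seventh

The figures 7 indicate a seventh chord in root position.
In root position the bass is the root, so the root is C.
The chord tones are C, E, G, Bb, giving C dominant seventh.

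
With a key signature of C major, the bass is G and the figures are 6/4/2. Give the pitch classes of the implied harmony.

G, A, C, E

A second above G in this key is A.
A fourth above G in this key is C.
A sixth above G in this key is E.
Together with the bass G, this spells A minor seventh in third inversion.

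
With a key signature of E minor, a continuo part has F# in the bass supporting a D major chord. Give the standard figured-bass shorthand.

F# is the third of D major, so the chord is in first inversion.
A triad in first inversion is figured 6/3, conventionally abbreviated 6.

6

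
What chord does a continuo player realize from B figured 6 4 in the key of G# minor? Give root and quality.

The figures 6 4 indicate a triad in second inversion.
In second inversion the root lies a fourth above the bass: a fourth above B in G# minor is E.
The chord tones are B, E, G#, giving E major.

E major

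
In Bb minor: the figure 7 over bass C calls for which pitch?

Counting 6 letter steps above C lands on B; in Bb minor, that letter is Bb.

Bb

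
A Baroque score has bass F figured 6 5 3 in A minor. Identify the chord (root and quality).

The figures 6 5 3 indicate a seventh chord in first inversion.
In first inversion the root lies a sixth above the bass: a sixth above F in A minor is D.
The chord tones are F, A, C, D, giving D minor seventh.

D minor seventh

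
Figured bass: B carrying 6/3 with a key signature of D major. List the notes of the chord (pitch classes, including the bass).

A third above B in this key is D.
A sixth above B in this key is G.
Together with the bass B, this spells G major in first inversion.

B, D, G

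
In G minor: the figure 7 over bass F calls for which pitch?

Eb

Counting 6 letter steps above F lands on E; in G minor, that letter is Eb.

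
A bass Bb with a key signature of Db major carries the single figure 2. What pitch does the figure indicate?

C

Counting 1 letter step above Bb lands on C; in Db major, that letter is C.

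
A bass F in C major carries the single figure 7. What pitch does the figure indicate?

E

Counting 6 letter steps above F lands on E; in C major, that letter is E.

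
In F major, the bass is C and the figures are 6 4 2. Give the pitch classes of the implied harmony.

A second above C in this key is D.
A fourth above C in this key is F.
A sixth above C in this key is A.
Together with the bass C, this spells D minor seventh in third inversion.

C, D, F, A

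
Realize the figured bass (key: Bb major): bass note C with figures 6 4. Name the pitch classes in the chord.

A fourth above C in this key is F.
A sixth above C in this key is A.
Together with the bass C, this spells F major in second inversion.

C, F, A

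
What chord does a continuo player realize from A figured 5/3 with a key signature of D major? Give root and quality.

A major

The figures 5/3 indicate a triad in root position.
In root position the bass is the root, so the root is A.
The chord tones are A, C#, E, giving A major.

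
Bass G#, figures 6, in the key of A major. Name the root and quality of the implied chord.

The figures 6 indicate a triad in first inversion.
In first inversion the root lies a sixth above the bass: a sixth above G# in A major is E.
The chord tones are G#, B, E, giving E major.

E major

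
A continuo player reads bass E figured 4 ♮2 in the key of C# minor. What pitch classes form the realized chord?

The written figures 4 ♮2 are shorthand for 6/4/2: the 6 is implied.
A second above E in this key is F#, made natural (F) by the ♮ figure.
A fourth above E in this key is A.
A sixth above E in this key is C#.
Together with the bass E, this spells F augmented major seventh in third inversion.

E, F, A, C#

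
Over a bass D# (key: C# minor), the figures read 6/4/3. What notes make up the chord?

A third above D# in this key is F#.
A fourth above D# in this key is G#.
A sixth above D# in this key is B.
Together with the bass D#, this spells G# minor seventh in second inversion.

D#, F#, G#, B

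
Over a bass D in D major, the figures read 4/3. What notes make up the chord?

The written figures 4/3 are shorthand for 6/4/3: the 6 is implied.
A third above D in this key is F#.
A fourth above D in this key is G.
A sixth above D in this key is B.
Together with the bass D, this spells G major seventh in second inversion.

D, F#, G, B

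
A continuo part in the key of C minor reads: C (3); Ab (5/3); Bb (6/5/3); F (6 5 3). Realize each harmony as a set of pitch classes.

C, Eb, G | Ab, C, Eb | Bb, D, F, G | F, Ab, C, D

C (5/3): C, Eb, G.
Ab (5/3): Ab, C, Eb.
Bb (6/5/3): Bb, D, F, G.
F (6/5/3): F, Ab, C, D.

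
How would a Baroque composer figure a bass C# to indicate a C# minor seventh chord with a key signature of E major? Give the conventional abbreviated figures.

C# is the root of C# minor seventh, so the chord is in root position.
A seventh chord in root position is figured 7/5/3, conventionally abbreviated 7.

7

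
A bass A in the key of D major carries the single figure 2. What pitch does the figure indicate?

B

Counting 1 letter step above A lands on B; in D major, that letter is B.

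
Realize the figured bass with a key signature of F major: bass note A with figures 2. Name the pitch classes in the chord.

The written figures 2 are shorthand for 6/4/2: the 6/4 are implied.
A second above A in this key is Bb.
A fourth above A in this key is D.
A sixth above A in this key is F.
Together with the bass A, this spells Bb major seventh in third inversion.

A, Bb, D, F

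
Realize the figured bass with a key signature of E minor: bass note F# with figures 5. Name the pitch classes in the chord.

F#, A, C

The written figures 5 are shorthand for 5/3: the 3 is implied.
A third above F# in this key is A.
A fifth above F# in this key is C.
Together with the bass F#, this spells F# diminished in root position.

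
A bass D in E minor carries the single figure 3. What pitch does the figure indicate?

Counting 2 letter steps above D lands on F; in E minor, that letter is F#.

F#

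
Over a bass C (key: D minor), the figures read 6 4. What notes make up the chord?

C, F, A

A fourth above C in this key is F.
A sixth above C in this key is A.
Together with the bass C, this spells F major in second inversion.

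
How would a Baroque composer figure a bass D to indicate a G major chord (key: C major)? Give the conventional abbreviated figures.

6/4

D is the fifth of G major, so the chord is in second inversion.
A triad in second inversion is figured 6/4, conventionally abbreviated 6/4.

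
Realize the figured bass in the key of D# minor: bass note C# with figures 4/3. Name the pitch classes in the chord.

The written figures 4/3 are shorthand for 6/4/3: the 6 is implied.
A third above C# in this key is E#.
A fourth above C# in this key is F#.
A sixth above C# in this key is A#.
Together with the bass C#, this spells F# major seventh in second inversion.

C#, E#, F#, A#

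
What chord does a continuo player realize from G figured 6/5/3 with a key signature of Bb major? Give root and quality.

The figures 6/5/3 indicate a seventh chord in first inversion.
In first inversion the root lies a sixth above the bass: a sixth above G in Bb major is Eb.
The chord tones are G, Bb, D, Eb, giving Eb major seventh.

Eb major seventh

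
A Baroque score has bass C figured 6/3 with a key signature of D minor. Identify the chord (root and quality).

A minor

The figures 6/3 indicate a triad in first inversion.
In first inversion the root lies a sixth above the bass: a sixth above C in D minor is A.
The chord tones are C, E, A, giving A minor.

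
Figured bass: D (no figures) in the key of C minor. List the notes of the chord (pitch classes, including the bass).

D, F, Ab

An unfigured bass implies 5/3.
A third above D in this key is F.
A fifth above D in this key is Ab.
Together with the bass D, this spells D diminished in root position.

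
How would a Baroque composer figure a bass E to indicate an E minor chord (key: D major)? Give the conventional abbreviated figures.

no figures

E is the root of E minor, so the chord is in root position.
A triad in root position is figured 5/3, conventionally abbreviated (no figures — root-position triad).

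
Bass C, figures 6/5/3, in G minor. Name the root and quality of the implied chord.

The figures 6/5/3 indicate a seventh chord in first inversion.
In first inversion the root lies a sixth above the bass: a sixth above C in G minor is A.
The chord tones are C, Eb, G, A, giving A half-diminished seventh.

A half-diminished seventh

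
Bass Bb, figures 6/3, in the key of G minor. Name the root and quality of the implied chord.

G minor

The figures 6/3 indicate a triad in first inversion.
In first inversion the root lies a sixth above the bass: a sixth above Bb in G minor is G.
The chord tones are Bb, D, G, giving G minor.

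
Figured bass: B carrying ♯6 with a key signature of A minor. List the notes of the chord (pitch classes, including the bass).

B, D, G#

The written figures ♯6 are shorthand for 6/3: the 3 is implied.
A third above B in this key is D.
A sixth above B in this key is G, raised to G# by the sharp.
Together with the bass B, this spells G# diminished in first inversion.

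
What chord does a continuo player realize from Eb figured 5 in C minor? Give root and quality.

The figures 5 indicate a triad in root position.
In root position the bass is the root, so the root is Eb.
The chord tones are Eb, G, Bb, giving Eb major.

Eb major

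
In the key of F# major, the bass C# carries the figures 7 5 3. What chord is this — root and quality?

The figures 7 5 3 indicate a seventh chord in root position.
In root position the bass is the root, so the root is C#.
The chord tones are C#, E#, G#, B, giving C# dominant seventh.

C# dominant seventh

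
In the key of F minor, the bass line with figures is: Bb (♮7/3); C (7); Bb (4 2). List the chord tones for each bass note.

Bb, Db, F, A | C, Eb, G, Bb | Bb, C, Eb, G

Bb (♮7/5/3): Bb, Db, F, A.
C (7/5/3): C, Eb, G, Bb.
Bb (6/4/2): Bb, C, Eb, G.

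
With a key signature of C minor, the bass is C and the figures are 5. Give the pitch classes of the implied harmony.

C, Eb, G

The written figures 5 are shorthand for 5/3: the 3 is implied.
A third above C in this key is Eb.
A fifth above C in this key is G.
Together with the bass C, this spells C minor in root position.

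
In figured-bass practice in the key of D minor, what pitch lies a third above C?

E

Counting 2 letter steps above C lands on E; in D minor, that letter is E.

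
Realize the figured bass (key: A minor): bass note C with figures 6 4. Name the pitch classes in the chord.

C, F, A

A fourth above C in this key is F.
A sixth above C in this key is A.
Together with the bass C, this spells F major in second inversion.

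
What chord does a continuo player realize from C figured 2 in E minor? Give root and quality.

D dominant seventh

The figures 2 indicate a seventh chord in third inversion.
In third inversion the root lies a second above the bass: a second above C in E minor is D.
The chord tones are C, D, F#, A, giving D dominant seventh.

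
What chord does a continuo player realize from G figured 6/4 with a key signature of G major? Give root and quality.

The figures 6/4 indicate a triad in second inversion.
In second inversion the root lies a fourth above the bass: a fourth above G in G major is C.
The chord tones are G, C, E, giving C major.

C major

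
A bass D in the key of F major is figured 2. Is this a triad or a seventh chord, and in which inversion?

seventh chord, third inversion

2 is shorthand for 6/4/2.
Intervals of 6/4/2 above the bass form a seventh chord; the bass is the seventh, so this is third inversion.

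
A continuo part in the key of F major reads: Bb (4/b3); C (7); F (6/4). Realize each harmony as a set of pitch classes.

Bb (6/4/b3): Bb, Db, E, G.
C (7/5/3): C, E, G, Bb.
F (6/4): F, Bb, D.

Bb, Db, E, G | C, E, G, Bb | F, Bb, D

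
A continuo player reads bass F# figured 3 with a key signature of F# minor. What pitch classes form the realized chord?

The written figures 3 are shorthand for 5/3: the 5 is implied.
A third above F# in this key is A.
A fifth above F# in this key is C#.
Together with the bass F#, this spells F# minor in root position.

F#, A, C#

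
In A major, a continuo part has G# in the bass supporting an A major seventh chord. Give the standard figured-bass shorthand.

G# is the seventh of A major seventh, so the chord is in third inversion.
A seventh chord in third inversion is figured 6/4/2, conventionally abbreviated 4/2.

4/2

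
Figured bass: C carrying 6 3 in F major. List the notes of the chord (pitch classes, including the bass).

C, E, A

A third above C in this key is E.
A sixth above C in this key is A.
Together with the bass C, this spells A minor in first inversion.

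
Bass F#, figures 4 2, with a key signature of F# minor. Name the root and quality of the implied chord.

The figures 4 2 indicate a seventh chord in third inversion.
In third inversion the root lies a second above the bass: a second above F# in F# minor is G#.
The chord tones are F#, G#, B, D, giving G# half-diminished seventh.

G# half-diminished seventh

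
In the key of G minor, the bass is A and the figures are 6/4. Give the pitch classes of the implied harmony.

A fourth above A in this key is D.
A sixth above A in this key is F.
Together with the bass A, this spells D minor in second inversion.

A, D, F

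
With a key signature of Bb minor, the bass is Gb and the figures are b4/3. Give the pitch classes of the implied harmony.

Gb, Bb, Cb, Eb

The written figures b4/3 are shorthand for 6/4/3: the 6 is implied.
A third above Gb in this key is Bb.
A fourth above Gb in this key is C, lowered to Cb by the flat.
A sixth above Gb in this key is Eb.
Together with the bass Gb, this spells Cb major seventh in second inversion.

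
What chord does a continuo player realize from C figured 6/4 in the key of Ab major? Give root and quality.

The figures 6/4 indicate a triad in second inversion.
In second inversion the root lies a fourth above the bass: a fourth above C in Ab major is F.
The chord tones are C, F, Ab, giving F minor.

F minor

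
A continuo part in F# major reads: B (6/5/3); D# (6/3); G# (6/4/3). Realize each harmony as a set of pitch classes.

B (6/5/3): B, D#, F#, G#.
D# (6/3): D#, F#, B.
G# (6/4/3): G#, B, C#, E#.

B, D#, F#, G# | D#, F#, B | G#, B, C#, E#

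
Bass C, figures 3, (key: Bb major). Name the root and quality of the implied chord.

C minor

The figures 3 indicate a triad in root position.
In root position the bass is the root, so the root is C.
The chord tones are C, Eb, G, giving C minor.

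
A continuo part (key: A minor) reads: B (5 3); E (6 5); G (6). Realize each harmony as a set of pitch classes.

B, D, F | E, G, B, C | G, B, E

B (5/3): B, D, F.
E (6/5/3): E, G, B, C.
G (6/3): G, B, E.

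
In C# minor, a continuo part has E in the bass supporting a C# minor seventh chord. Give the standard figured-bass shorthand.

6/5

E is the third of C# minor seventh, so the chord is in first inversion.
A seventh chord in first inversion is figured 6/5/3, conventionally abbreviated 6/5.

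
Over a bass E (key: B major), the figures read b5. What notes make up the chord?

The written figures b5 are shorthand for 5/3: the 3 is implied.
A third above E in this key is G#.
A fifth above E in this key is B, lowered to Bb by the flat.

E, G#, Bb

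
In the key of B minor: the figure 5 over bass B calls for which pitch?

Counting 4 letter steps above B lands on F; in B minor, that letter is F#.

F#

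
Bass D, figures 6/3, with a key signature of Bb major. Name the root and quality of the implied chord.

Bb major

The figures 6/3 indicate a triad in first inversion.
In first inversion the root lies a sixth above the bass: a sixth above D in Bb major is Bb.
The chord tones are D, F, Bb, giving Bb major.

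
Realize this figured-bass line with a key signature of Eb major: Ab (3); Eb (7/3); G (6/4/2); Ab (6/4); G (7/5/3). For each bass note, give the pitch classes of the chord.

Ab (5/3): Ab, C, Eb.
Eb (7/5/3): Eb, G, Bb, D.
G (6/4/2): G, Ab, C, Eb.
Ab (6/4): Ab, D, F.
G (7/5/3): G, Bb, D, F.

Ab, C, Eb | Eb, G, Bb, D | G, Ab, C, Eb | Ab, D, F | G, Bb, D, F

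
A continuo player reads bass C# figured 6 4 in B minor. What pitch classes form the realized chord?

A fourth above C# in this key is F#.
A sixth above C# in this key is A.
Together with the bass C#, this spells F# minor in second inversion.

C#, F#, A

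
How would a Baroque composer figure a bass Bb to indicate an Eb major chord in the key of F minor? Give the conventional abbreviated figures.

6/4

Bb is the fifth of Eb major, so the chord is in second inversion.
A triad in second inversion is figured 6/4, conventionally abbreviated 6/4.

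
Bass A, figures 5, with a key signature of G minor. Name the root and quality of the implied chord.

A diminished

The figures 5 indicate a triad in root position.
In root position the bass is the root, so the root is A.
The chord tones are A, C, Eb, giving A diminished.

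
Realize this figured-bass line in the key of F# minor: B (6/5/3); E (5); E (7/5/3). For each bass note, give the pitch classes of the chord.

B, D, F#, G# | E, G#, B | E, G#, B, D

B (6/5/3): B, D, F#, G#.
E (5/3): E, G#, B.
E (7/5/3): E, G#, B, D.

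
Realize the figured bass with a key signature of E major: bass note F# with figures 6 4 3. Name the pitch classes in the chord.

A third above F# in this key is A.
A fourth above F# in this key is B.
A sixth above F# in this key is D#.
Together with the bass F#, this spells B dominant seventh in second inversion.

F#, A, B, D#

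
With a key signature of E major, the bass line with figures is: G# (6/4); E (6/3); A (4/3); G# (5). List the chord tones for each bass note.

G# (6/4): G#, C#, E.
E (6/3): E, G#, C#.
A (6/4/3): A, C#, D#, F#.
G# (5/3): G#, B, D#.

G#, C#, E | E, G#, C# | A, C#, D#, F# | G#, B, D#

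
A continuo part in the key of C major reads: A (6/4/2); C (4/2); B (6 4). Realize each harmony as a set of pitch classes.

A, B, D, F | C, D, F, A | B, E, G

A (6/4/2): A, B, D, F.
C (6/4/2): C, D, F, A.
B (6/4): B, E, G.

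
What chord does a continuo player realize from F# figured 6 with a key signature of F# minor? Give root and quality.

D major

The figures 6 indicate a triad in first inversion.
In first inversion the root lies a sixth above the bass: a sixth above F# in F# minor is D.
The chord tones are F#, A, D, giving D major.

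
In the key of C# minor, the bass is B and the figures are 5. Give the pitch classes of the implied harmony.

The written figures 5 are shorthand for 5/3: the 3 is implied.
A third above B in this key is D#.
A fifth above B in this key is F#.
Together with the bass B, this spells B major in root position.

B, D#, F#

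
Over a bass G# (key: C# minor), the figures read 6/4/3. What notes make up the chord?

G#, B, C#, E

A third above G# in this key is B.
A fourth above G# in this key is C#.
A sixth above G# in this key is E.
Together with the bass G#, this spells C# minor seventh in second inversion.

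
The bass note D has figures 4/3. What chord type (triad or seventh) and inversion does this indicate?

4/3 is shorthand for 6/4/3.
Intervals of 6/4/3 above the bass form a seventh chord; the bass is the fifth, so this is second inversion.

seventh chord, second inversion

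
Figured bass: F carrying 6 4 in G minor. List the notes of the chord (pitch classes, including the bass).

F, Bb, D

A fourth above F in this key is Bb.
A sixth above F in this key is D.
Together with the bass F, this spells Bb major in second inversion.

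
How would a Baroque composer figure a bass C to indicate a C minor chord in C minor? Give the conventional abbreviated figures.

C is the root of C minor, so the chord is in root position.
A triad in root position is figured 5/3, conventionally abbreviated (no figures — root-position triad).

no figures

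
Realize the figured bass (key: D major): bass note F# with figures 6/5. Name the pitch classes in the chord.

F#, A, C#, D

The written figures 6/5 are shorthand for 6/5/3: the 3 is implied.
A third above F# in this key is A.
A fifth above F# in this key is C#.
A sixth above F# in this key is D.
Together with the bass F#, this spells D major seventh in first inversion.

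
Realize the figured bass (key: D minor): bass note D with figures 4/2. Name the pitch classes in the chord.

The written figures 4/2 are shorthand for 6/4/2: the 6 is implied.
A second above D in this key is E.
A fourth above D in this key is G.
A sixth above D in this key is Bb.
Together with the bass D, this spells E half-diminished seventh in third inversion.

D, E, G, Bb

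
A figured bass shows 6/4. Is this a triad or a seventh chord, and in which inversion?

Intervals of 6/4 above the bass form a triad; the bass is the fifth, so this is second inversion.

triad, second inversion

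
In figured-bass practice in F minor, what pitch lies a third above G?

Counting 2 letter steps above G lands on B; in F minor, that letter is Bb.

Bb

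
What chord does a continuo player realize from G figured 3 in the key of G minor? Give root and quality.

The figures 3 indicate a triad in root position.
In root position the bass is the root, so the root is G.
The chord tones are G, Bb, D, giving G minor.

G minor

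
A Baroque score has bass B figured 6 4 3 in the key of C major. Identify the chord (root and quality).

The figures 6 4 3 indicate a seventh chord in second inversion.
In second inversion the root lies a fourth above the bass: a fourth above B in C major is E.
The chord tones are B, D, E, G, giving E minor seventh.

E minor seventh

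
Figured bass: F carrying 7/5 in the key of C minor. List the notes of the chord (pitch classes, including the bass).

The written figures 7/5 are shorthand for 7/5/3: the 3 is implied.
A third above F in this key is Ab.
A fifth above F in this key is C.
A seventh above F in this key is Eb.
Together with the bass F, this spells F minor seventh in root position.

F, Ab, C, Eb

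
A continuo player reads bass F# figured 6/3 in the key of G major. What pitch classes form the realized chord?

A third above F# in this key is A.
A sixth above F# in this key is D.
Together with the bass F#, this spells D major in first inversion.

F#, A, D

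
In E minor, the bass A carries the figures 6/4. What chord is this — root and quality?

D major

The figures 6/4 indicate a triad in second inversion.
In second inversion the root lies a fourth above the bass: a fourth above A in E minor is D.
The chord tones are A, D, F#, giving D major.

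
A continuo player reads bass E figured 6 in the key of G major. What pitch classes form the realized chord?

E, G, C

The written figures 6 are shorthand for 6/3: the 3 is implied.
A third above E in this key is G.
A sixth above E in this key is C.
Together with the bass E, this spells C major in first inversion.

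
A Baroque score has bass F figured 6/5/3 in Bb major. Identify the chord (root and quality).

D minor seventh

The figures 6/5/3 indicate a seventh chord in first inversion.
In first inversion the root lies a sixth above the bass: a sixth above F in Bb major is D.
The chord tones are F, A, C, D, giving D minor seventh.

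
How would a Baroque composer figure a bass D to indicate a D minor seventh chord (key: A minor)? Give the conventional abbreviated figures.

D is the root of D minor seventh, so the chord is in root position.
A seventh chord in root position is figured 7/5/3, conventionally abbreviated 7.

7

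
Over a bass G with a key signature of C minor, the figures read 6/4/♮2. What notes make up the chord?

G, A, C, Eb

A second above G in this key is Ab, made natural (A) by the ♮ figure.
A fourth above G in this key is C.
A sixth above G in this key is Eb.
Together with the bass G, this spells A half-diminished seventh in third inversion.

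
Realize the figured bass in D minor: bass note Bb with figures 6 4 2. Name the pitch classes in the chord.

A second above Bb in this key is C.
A fourth above Bb in this key is E.
A sixth above Bb in this key is G.
Together with the bass Bb, this spells C dominant seventh in third inversion.

Bb, C, E, G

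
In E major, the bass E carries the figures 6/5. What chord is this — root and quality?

C# minor seventh

The figures 6/5 indicate a seventh chord in first inversion.
In first inversion the root lies a sixth above the bass: a sixth above E in E major is C#.
The chord tones are E, G#, B, C#, giving C# minor seventh.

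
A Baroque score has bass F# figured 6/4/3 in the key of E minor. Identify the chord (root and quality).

The figures 6/4/3 indicate a seventh chord in second inversion.
In second inversion the root lies a fourth above the bass: a fourth above F# in E minor is B.
The chord tones are F#, A, B, D, giving B minor seventh.

B minor seventh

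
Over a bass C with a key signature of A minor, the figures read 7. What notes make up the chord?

C, E, G, B

The written figures 7 are shorthand for 7/5/3: the 5/3 are implied.
A third above C in this key is E.
A fifth above C in this key is G.
A seventh above C in this key is B.
Together with the bass C, this spells C major seventh in root position.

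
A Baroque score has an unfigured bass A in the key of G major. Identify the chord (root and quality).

A minor

An unfigured bass indicates a triad in root position.
In root position the bass is the root, so the root is A.
The chord tones are A, C, E, giving A minor.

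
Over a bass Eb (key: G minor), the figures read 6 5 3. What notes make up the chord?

A third above Eb in this key is G.
A fifth above Eb in this key is Bb.
A sixth above Eb in this key is C.
Together with the bass Eb, this spells C minor seventh in first inversion.

Eb, G, Bb, C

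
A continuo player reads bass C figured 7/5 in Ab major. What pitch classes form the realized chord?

C, Eb, G, Bb

The written figures 7/5 are shorthand for 7/5/3: the 3 is implied.
A third above C in this key is Eb.
A fifth above C in this key is G.
A seventh above C in this key is Bb.
Together with the bass C, this spells C minor seventh in root position.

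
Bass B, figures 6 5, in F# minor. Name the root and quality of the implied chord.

G# half-diminished seventh

The figures 6 5 indicate a seventh chord in first inversion.
In first inversion the root lies a sixth above the bass: a sixth above B in F# minor is G#.
The chord tones are B, D, F#, G#, giving G# half-diminished seventh.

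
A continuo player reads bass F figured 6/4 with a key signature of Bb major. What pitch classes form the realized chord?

A fourth above F in this key is Bb.
A sixth above F in this key is D.
Together with the bass F, this spells Bb major in second inversion.

F, Bb, D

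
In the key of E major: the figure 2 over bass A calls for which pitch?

Counting 1 letter step above A lands on B; in E major, that letter is B.

B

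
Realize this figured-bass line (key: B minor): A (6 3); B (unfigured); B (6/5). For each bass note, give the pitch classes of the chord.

A, C#, F# | B, D, F# | B, D, F#, G

A (6/3): A, C#, F#.
B (5/3): B, D, F#.
B (6/5/3): B, D, F#, G.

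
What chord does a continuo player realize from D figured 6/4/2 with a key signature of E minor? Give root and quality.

E minor seventh

The figures 6/4/2 indicate a seventh chord in third inversion.
In third inversion the root lies a second above the bass: a second above D in E minor is E.
The chord tones are D, E, G, B, giving E minor seventh.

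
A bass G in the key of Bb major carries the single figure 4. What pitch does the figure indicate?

C

Counting 3 letter steps above G lands on C; in Bb major, that letter is C.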